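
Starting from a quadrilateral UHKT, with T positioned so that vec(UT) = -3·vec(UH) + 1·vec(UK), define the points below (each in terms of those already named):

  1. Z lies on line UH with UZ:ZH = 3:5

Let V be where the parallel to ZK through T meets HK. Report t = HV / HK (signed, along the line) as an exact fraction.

t = 29/5

Set U = (0, 0), H = (1, 0), K = (0, 1), T = (-3, 1); any affine frame gives the same invariant.
1. Z lies on line UH with UZ:ZH = 3:5 ⇒ Z = (3/8, 0)
through T parallel to ZK: direction (-3/8, 1); meets HK at V = (-24/5, 29/5)
V = H + t·(K−H) with t = 29/5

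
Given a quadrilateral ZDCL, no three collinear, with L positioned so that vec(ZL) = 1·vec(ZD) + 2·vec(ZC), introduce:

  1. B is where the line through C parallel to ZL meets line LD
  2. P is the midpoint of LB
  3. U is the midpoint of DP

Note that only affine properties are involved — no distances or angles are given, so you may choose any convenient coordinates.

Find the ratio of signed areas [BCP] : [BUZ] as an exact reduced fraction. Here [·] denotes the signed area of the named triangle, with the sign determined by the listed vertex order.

Set Z = (0, 0), D = (1, 0), C = (0, 1), L = (1, 2); any affine frame gives the same invariant.
1. B is where the line through C parallel to ZL meets line LD ⇒ B = (1, 3)
2. P is the midpoint of LB ⇒ P = (1, 5/2)
3. U is the midpoint of DP ⇒ U = (1, 5/4)
2·[BCP] = 1/2, 2·[BUZ] = -7/4
[BCP]:[BUZ] = 1/2:-7/4 = -2/7

[BCP]:[BUZ] = -2/7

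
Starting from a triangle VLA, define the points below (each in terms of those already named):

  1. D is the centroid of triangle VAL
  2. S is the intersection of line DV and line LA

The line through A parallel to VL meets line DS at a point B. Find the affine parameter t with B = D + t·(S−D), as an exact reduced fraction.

t = 4

Work in coordinates with V = (0, 0), L = (1, 0), A = (0, 1).
1. D is the centroid of triangle VAL ⇒ D = (1/3, 1/3)
2. S is the intersection of line DV and line LA ⇒ S = (1/2, 1/2)
through A parallel to VL: direction (1, 0); meets DS at B = (1, 1)
B = D + t·(S−D) with t = 4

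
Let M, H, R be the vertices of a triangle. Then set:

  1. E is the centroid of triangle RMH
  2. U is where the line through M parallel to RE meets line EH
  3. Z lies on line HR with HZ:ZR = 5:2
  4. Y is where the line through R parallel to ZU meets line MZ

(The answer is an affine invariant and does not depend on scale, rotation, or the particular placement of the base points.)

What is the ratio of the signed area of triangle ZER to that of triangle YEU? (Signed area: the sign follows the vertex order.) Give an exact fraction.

Assign M = (0, 0), H = (1, 0), R = (0, 1) — the answer is frame-independent, so this choice is without loss of generality.
1. E is the centroid of triangle RMH ⇒ E = (1/3, 1/3)
2. U is where the line through M parallel to RE meets line EH ⇒ U = (-1/3, 2/3)
3. Z lies on line HR with HZ:ZR = 5:2 ⇒ Z = (2/7, 5/7)
4. Y is where the line through R parallel to ZU meets line MZ ⇒ Y = (26/63, 65/63)
2·[ZER] = -2/21, 2·[YEU] = -31/63
[ZER]:[YEU] = -2/21:-31/63 = 6/31

[ZER]:[YEU] = 6/31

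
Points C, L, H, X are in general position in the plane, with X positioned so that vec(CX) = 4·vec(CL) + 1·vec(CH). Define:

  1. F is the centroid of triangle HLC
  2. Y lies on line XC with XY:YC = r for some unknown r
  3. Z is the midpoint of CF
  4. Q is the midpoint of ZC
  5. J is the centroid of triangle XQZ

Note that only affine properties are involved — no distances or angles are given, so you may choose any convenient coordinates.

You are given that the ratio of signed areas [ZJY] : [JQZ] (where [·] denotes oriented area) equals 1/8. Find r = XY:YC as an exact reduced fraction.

r = 3/5

Choose coordinates C = (0, 0), L = (1, 0), H = (0, 1), X = (4, 1).
1. F is the centroid of triangle HLC ⇒ F = (1/3, 1/3)
2. With XY:YC = r, write λ = r/(r+1) so Y = X + λ·(C−X); Y is affine-linear in λ
3. Z is the midpoint of CF ⇒ Z = (1/6, 1/6)
4. Q is the midpoint of ZC ⇒ Q = (1/12, 1/12)
5. J is the centroid of triangle XQZ ⇒ J = (17/12, 5/12)
Every point depending on Y is an affine combination of Y and λ-independent points, so each such coordinate is linear in λ; the λ² term in each signed area is a multiple of (C−X)×(C−X) = 0, so 2·[ZJY] and 2·[JQZ] are each linear in λ. Evaluating at λ=0 and λ=1:
  2·[ZJY] = -1/4·λ + 1/12,   2·[JQZ] = -1/12
So [ZJY]:[JQZ] = (-1/4·λ + 1/12) / (-1/12). Setting this equal to 1/8:
  -1/4·λ + 1/12 = 1/8·(-1/12)  ⇒  λ = 3/8
Then r = λ/(1−λ) = (3/8)/(5/8) = 3/5. Check: with r = 3/5, Y = (5/2, 5/8) and [ZJY]:[JQZ] = 1/8 as required.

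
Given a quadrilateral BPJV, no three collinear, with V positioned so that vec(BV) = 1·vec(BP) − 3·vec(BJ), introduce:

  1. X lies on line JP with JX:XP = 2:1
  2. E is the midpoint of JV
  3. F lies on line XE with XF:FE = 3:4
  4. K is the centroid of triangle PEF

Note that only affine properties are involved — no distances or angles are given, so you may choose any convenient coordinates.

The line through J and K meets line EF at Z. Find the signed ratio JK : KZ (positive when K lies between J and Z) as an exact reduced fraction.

JK:KZ = -7

Choose coordinates B = (0, 0), P = (1, 0), J = (0, 1), V = (1, -3).
1. X lies on line JP with JX:XP = 2:1 ⇒ X = (2/3, 1/3)
2. E is the midpoint of JV ⇒ E = (1/2, -1)
3. F lies on line XE with XF:FE = 3:4 ⇒ F = (25/42, -5/21)
4. K is the centroid of triangle PEF ⇒ K = (44/63, -26/63)
line JK meets EF at Z = (88/147, -31/147)
K = J + t·(Z−J) with t = 7/6, so JK:KZ = 7/6:-1/6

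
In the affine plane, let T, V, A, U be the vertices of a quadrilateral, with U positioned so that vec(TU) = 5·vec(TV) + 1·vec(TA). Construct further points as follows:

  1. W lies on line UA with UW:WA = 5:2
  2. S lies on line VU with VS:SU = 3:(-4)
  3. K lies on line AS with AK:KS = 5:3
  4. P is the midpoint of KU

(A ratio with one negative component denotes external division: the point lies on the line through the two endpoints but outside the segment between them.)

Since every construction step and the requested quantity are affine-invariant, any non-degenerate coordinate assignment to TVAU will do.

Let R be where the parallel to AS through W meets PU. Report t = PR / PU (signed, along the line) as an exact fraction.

Set T = (0, 0), V = (1, 0), A = (0, 1), U = (5, 1); any affine frame gives the same invariant.
1. W lies on line UA with UW:WA = 5:2 ⇒ W = (10/7, 1)
2. S lies on line VU with VS:SU = 3:(-4) ⇒ S = (-11, -3)
3. K lies on line AS with AK:KS = 5:3 ⇒ K = (-55/8, -3/2)
4. P is the midpoint of KU ⇒ P = (-15/16, -1/4)
through W parallel to AS: direction (-11, -4); meets PU at R = (-195/56, -11/14)
R = P + t·(U−P) with t = -3/7

t = -3/7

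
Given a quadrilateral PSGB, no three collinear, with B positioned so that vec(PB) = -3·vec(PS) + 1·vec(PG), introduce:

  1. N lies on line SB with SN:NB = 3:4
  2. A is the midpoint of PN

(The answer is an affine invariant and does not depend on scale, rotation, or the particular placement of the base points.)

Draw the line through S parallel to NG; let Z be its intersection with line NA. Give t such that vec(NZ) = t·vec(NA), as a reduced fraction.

t = 18/5

Choose coordinates P = (0, 0), S = (1, 0), G = (0, 1), B = (-3, 1).
1. N lies on line SB with SN:NB = 3:4 ⇒ N = (-5/7, 3/7)
2. A is the midpoint of PN ⇒ A = (-5/14, 3/14)
through S parallel to NG: direction (5/7, 4/7); meets NA at Z = (4/7, -12/35)
Z = N + t·(A−N) with t = 18/5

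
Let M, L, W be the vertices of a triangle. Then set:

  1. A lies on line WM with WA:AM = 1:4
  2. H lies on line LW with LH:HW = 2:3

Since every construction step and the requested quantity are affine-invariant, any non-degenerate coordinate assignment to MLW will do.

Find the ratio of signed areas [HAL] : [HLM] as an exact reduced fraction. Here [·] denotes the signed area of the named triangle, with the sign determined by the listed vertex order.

Assign M = (0, 0), L = (1, 0), W = (0, 1) — the answer is frame-independent, so this choice is without loss of generality.
1. A lies on line WM with WA:AM = 1:4 ⇒ A = (0, 4/5)
2. H lies on line LW with LH:HW = 2:3 ⇒ H = (3/5, 2/5)
2·[HAL] = 2/25, 2·[HLM] = -2/5
[HAL]:[HLM] = 2/25:-2/5 = -1/5

[HAL]:[HLM] = -1/5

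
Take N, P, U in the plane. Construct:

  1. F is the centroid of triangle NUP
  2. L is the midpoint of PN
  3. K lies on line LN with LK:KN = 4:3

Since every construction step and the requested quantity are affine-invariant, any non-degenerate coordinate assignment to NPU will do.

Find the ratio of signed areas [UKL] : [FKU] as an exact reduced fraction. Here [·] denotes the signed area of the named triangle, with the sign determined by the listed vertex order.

[UKL]:[FKU] = -3/2

Work in coordinates with N = (0, 0), P = (1, 0), U = (0, 1).
1. F is the centroid of triangle NUP ⇒ F = (1/3, 1/3)
2. L is the midpoint of PN ⇒ L = (1/2, 0)
3. K lies on line LN with LK:KN = 4:3 ⇒ K = (3/14, 0)
2·[UKL] = 2/7, 2·[FKU] = -4/21
[UKL]:[FKU] = 2/7:-4/21 = -3/2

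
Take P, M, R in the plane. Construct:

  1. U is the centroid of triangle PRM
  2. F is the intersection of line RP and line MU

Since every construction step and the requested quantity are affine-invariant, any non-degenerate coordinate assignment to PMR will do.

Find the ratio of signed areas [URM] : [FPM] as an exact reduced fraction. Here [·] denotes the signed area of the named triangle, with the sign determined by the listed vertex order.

[URM]:[FPM] = -2/3

Set P = (0, 0), M = (1, 0), R = (0, 1); any affine frame gives the same invariant.
1. U is the centroid of triangle PRM ⇒ U = (1/3, 1/3)
2. F is the intersection of line RP and line MU ⇒ F = (0, 1/2)
2·[URM] = -1/3, 2·[FPM] = 1/2
[URM]:[FPM] = -1/3:1/2 = -2/3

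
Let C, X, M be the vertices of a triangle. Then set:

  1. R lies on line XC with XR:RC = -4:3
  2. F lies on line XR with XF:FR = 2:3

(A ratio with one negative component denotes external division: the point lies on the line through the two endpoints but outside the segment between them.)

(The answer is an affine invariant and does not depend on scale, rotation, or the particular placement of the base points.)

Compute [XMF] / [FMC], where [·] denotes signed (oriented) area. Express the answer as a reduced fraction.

[XMF]:[FMC] = -8/3

Work in coordinates with C = (0, 0), X = (1, 0), M = (0, 1).
1. R lies on line XC with XR:RC = -4:3 ⇒ R = (-3, 0)
2. F lies on line XR with XF:FR = 2:3 ⇒ F = (-3/5, 0)
2·[XMF] = 8/5, 2·[FMC] = -3/5
[XMF]:[FMC] = 8/5:-3/5 = -8/3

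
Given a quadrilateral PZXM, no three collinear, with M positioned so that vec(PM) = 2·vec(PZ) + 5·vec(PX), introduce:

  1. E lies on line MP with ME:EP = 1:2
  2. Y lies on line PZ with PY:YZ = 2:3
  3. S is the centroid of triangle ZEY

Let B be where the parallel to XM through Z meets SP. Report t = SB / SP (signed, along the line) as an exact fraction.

Work in coordinates with P = (0, 0), Z = (1, 0), X = (0, 1), M = (2, 5).
1. E lies on line MP with ME:EP = 1:2 ⇒ E = (4/3, 10/3)
2. Y lies on line PZ with PY:YZ = 2:3 ⇒ Y = (2/5, 0)
3. S is the centroid of triangle ZEY ⇒ S = (41/45, 10/9)
through Z parallel to XM: direction (2, 4); meets SP at B = (41/16, 25/8)
B = S + t·(P−S) with t = -29/16

t = -29/16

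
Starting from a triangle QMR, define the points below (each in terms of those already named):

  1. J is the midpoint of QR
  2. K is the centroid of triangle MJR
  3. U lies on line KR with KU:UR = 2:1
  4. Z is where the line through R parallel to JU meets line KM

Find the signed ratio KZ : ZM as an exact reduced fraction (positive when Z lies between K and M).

KZ:ZM = -3/8

Choose coordinates Q = (0, 0), M = (1, 0), R = (0, 1).
1. J is the midpoint of QR ⇒ J = (0, 1/2)
2. K is the centroid of triangle MJR ⇒ K = (1/3, 1/2)
3. U lies on line KR with KU:UR = 2:1 ⇒ U = (1/9, 5/6)
4. Z is where the line through R parallel to JU meets line KM ⇒ Z = (-1/15, 4/5)
Z = K + t·(M−K) with t = -3/5, so KZ:ZM = t:(1−t) = -3/5:8/5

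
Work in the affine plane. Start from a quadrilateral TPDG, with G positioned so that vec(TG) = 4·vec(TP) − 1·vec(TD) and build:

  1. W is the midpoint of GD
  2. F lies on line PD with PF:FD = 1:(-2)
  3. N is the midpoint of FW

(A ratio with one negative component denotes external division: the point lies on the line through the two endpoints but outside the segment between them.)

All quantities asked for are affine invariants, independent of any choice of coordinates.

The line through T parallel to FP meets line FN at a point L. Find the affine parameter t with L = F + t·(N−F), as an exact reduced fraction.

Work in coordinates with T = (0, 0), P = (1, 0), D = (0, 1), G = (4, -1).
1. W is the midpoint of GD ⇒ W = (2, 0)
2. F lies on line PD with PF:FD = 1:(-2) ⇒ F = (2, -1)
3. N is the midpoint of FW ⇒ N = (2, -1/2)
through T parallel to FP: direction (-1, 1); meets FN at L = (2, -2)
L = F + t·(N−F) with t = -2

t = -2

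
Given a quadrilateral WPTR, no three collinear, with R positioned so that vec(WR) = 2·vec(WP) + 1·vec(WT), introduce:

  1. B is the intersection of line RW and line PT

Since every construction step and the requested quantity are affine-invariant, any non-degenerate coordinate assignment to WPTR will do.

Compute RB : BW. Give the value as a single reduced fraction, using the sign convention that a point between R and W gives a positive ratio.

Assign W = (0, 0), P = (1, 0), T = (0, 1), R = (2, 1) — the answer is frame-independent, so this choice is without loss of generality.
1. B is the intersection of line RW and line PT ⇒ B = (2/3, 1/3)
B = R + t·(W−R) with t = 2/3, so RB:BW = t:(1−t) = 2/3:1/3

RB:BW = 2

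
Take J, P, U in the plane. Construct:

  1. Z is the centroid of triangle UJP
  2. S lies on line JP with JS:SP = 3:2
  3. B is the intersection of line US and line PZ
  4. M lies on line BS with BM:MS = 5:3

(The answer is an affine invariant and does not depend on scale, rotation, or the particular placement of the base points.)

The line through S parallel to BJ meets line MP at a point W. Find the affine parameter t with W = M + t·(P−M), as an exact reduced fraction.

t = 9/25

Work in coordinates with J = (0, 0), P = (1, 0), U = (0, 1).
1. Z is the centroid of triangle UJP ⇒ Z = (1/3, 1/3)
2. S lies on line JP with JS:SP = 3:2 ⇒ S = (3/5, 0)
3. B is the intersection of line US and line PZ ⇒ B = (3/7, 2/7)
4. M lies on line BS with BM:MS = 5:3 ⇒ M = (15/28, 3/28)
through S parallel to BJ: direction (-3/7, -2/7); meets MP at W = (123/175, 12/175)
W = M + t·(P−M) with t = 9/25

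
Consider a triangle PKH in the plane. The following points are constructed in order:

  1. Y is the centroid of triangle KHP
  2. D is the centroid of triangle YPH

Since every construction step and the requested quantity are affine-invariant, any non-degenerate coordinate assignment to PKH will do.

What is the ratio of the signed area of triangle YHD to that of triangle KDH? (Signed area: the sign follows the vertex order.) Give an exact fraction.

Set P = (0, 0), K = (1, 0), H = (0, 1); any affine frame gives the same invariant.
1. Y is the centroid of triangle KHP ⇒ Y = (1/3, 1/3)
2. D is the centroid of triangle YPH ⇒ D = (1/9, 4/9)
2·[YHD] = 1/9, 2·[KDH] = -4/9
[YHD]:[KDH] = 1/9:-4/9 = -1/4

[YHD]:[KDH] = -1/4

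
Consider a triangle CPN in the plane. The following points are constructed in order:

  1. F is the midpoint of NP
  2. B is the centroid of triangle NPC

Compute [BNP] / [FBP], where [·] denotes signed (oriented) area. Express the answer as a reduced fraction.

[BNP]:[FBP] = -2

Work in coordinates with C = (0, 0), P = (1, 0), N = (0, 1).
1. F is the midpoint of NP ⇒ F = (1/2, 1/2)
2. B is the centroid of triangle NPC ⇒ B = (1/3, 1/3)
2·[BNP] = -1/3, 2·[FBP] = 1/6
[BNP]:[FBP] = -1/3:1/6 = -2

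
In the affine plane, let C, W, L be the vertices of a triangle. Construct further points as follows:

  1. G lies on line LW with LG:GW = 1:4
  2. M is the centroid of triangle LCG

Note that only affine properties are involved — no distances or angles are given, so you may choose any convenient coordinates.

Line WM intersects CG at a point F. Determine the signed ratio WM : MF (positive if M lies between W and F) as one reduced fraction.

WM:MF = -13

Work in coordinates with C = (0, 0), W = (1, 0), L = (0, 1).
1. G lies on line LW with LG:GW = 1:4 ⇒ G = (1/5, 4/5)
2. M is the centroid of triangle LCG ⇒ M = (1/15, 3/5)
line WM meets CG at F = (9/65, 36/65)
M = W + t·(F−W) with t = 13/12, so WM:MF = 13/12:-1/12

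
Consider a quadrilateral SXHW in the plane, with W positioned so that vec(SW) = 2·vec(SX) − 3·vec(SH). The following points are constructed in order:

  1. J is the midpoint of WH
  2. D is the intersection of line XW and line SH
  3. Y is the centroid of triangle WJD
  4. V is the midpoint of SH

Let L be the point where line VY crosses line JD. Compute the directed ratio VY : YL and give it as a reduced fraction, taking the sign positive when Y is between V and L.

VY:YL = -19/4

Assign S = (0, 0), X = (1, 0), H = (0, 1), W = (2, -3) — the answer is frame-independent, so this choice is without loss of generality.
1. J is the midpoint of WH ⇒ J = (1, -1)
2. D is the intersection of line XW and line SH ⇒ D = (0, 3)
3. Y is the centroid of triangle WJD ⇒ Y = (1, -1/3)
4. V is the midpoint of SH ⇒ V = (0, 1/2)
line VY meets JD at L = (15/19, -3/19)
Y = V + t·(L−V) with t = 19/15, so VY:YL = 19/15:-4/15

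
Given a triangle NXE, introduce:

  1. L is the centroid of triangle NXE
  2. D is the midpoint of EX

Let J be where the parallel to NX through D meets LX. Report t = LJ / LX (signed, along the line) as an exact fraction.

Assign N = (0, 0), X = (1, 0), E = (0, 1) — the answer is frame-independent, so this choice is without loss of generality.
1. L is the centroid of triangle NXE ⇒ L = (1/3, 1/3)
2. D is the midpoint of EX ⇒ D = (1/2, 1/2)
through D parallel to NX: direction (1, 0); meets LX at J = (0, 1/2)
J = L + t·(X−L) with t = -1/2

t = -1/2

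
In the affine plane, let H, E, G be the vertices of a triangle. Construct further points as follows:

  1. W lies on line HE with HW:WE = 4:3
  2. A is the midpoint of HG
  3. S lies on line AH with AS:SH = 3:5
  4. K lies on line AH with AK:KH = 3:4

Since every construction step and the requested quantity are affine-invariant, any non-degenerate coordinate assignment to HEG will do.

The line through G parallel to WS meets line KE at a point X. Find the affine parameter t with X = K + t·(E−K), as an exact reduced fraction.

Assign H = (0, 0), E = (1, 0), G = (0, 1) — the answer is frame-independent, so this choice is without loss of generality.
1. W lies on line HE with HW:WE = 4:3 ⇒ W = (4/7, 0)
2. A is the midpoint of HG ⇒ A = (0, 1/2)
3. S lies on line AH with AS:SH = 3:5 ⇒ S = (0, 5/16)
4. K lies on line AH with AK:KH = 3:4 ⇒ K = (0, 2/7)
through G parallel to WS: direction (-4/7, 5/16); meets KE at X = (320/117, -58/117)
X = K + t·(E−K) with t = 320/117

t = 320/117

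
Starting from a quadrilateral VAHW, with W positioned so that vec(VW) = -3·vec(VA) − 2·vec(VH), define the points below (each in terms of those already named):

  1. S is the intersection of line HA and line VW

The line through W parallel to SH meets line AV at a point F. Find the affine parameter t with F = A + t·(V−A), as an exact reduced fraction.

Set V = (0, 0), A = (1, 0), H = (0, 1), W = (-3, -2); any affine frame gives the same invariant.
1. S is the intersection of line HA and line VW ⇒ S = (3/5, 2/5)
through W parallel to SH: direction (-3/5, 3/5); meets AV at F = (-5, 0)
F = A + t·(V−A) with t = 6

t = 6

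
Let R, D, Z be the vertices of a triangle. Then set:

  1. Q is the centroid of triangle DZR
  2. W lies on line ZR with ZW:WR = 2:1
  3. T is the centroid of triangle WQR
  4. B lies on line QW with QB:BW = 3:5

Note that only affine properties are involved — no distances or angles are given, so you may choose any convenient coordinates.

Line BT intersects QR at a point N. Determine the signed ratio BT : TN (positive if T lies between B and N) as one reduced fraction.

BT:TN = 1/8

Assign R = (0, 0), D = (1, 0), Z = (0, 1) — the answer is frame-independent, so this choice is without loss of generality.
1. Q is the centroid of triangle DZR ⇒ Q = (1/3, 1/3)
2. W lies on line ZR with ZW:WR = 2:1 ⇒ W = (0, 1/3)
3. T is the centroid of triangle WQR ⇒ T = (1/9, 2/9)
4. B lies on line QW with QB:BW = 3:5 ⇒ B = (5/24, 1/3)
line BT meets QR at N = (-2/3, -2/3)
T = B + t·(N−B) with t = 1/9, so BT:TN = 1/9:8/9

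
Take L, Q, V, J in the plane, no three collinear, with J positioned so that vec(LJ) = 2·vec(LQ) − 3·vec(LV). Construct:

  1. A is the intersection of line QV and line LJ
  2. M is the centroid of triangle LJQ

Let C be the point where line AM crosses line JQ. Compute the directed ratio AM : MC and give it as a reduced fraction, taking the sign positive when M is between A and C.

AM:MC = 5

Choose coordinates L = (0, 0), Q = (1, 0), V = (0, 1), J = (2, -3).
1. A is the intersection of line QV and line LJ ⇒ A = (-2, 3)
2. M is the centroid of triangle LJQ ⇒ M = (1, -1)
line AM meets JQ at C = (8/5, -9/5)
M = A + t·(C−A) with t = 5/6, so AM:MC = 5/6:1/6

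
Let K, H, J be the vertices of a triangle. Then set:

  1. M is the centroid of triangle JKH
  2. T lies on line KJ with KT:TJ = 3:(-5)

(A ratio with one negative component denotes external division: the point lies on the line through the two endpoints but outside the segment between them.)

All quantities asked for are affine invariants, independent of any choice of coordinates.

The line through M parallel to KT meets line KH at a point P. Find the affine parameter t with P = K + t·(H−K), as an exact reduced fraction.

Assign K = (0, 0), H = (1, 0), J = (0, 1) — the answer is frame-independent, so this choice is without loss of generality.
1. M is the centroid of triangle JKH ⇒ M = (1/3, 1/3)
2. T lies on line KJ with KT:TJ = 3:(-5) ⇒ T = (0, -3/2)
through M parallel to KT: direction (0, -3/2); meets KH at P = (1/3, 0)
P = K + t·(H−K) with t = 1/3

t = 1/3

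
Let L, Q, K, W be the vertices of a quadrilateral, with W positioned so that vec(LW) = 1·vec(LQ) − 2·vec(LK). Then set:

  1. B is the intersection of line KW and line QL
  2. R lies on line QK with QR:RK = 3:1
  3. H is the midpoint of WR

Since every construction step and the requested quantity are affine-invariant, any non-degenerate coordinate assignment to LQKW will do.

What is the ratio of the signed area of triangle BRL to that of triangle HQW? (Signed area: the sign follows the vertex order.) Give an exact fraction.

[BRL]:[HQW] = -1/3

Work in coordinates with L = (0, 0), Q = (1, 0), K = (0, 1), W = (1, -2).
1. B is the intersection of line KW and line QL ⇒ B = (1/3, 0)
2. R lies on line QK with QR:RK = 3:1 ⇒ R = (1/4, 3/4)
3. H is the midpoint of WR ⇒ H = (5/8, -5/8)
2·[BRL] = 1/4, 2·[HQW] = -3/4
[BRL]:[HQW] = 1/4:-3/4 = -1/3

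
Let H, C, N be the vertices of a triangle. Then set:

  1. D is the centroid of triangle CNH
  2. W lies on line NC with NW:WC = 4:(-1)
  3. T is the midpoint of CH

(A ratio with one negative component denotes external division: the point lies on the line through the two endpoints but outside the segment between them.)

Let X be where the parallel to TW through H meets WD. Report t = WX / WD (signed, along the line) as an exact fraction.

Set H = (0, 0), C = (1, 0), N = (0, 1); any affine frame gives the same invariant.
1. D is the centroid of triangle CNH ⇒ D = (1/3, 1/3)
2. W lies on line NC with NW:WC = 4:(-1) ⇒ W = (4/3, -1/3)
3. T is the midpoint of CH ⇒ T = (1/2, 0)
through H parallel to TW: direction (5/6, -1/3); meets WD at X = (25/12, -5/6)
X = W + t·(D−W) with t = -3/4

t = -3/4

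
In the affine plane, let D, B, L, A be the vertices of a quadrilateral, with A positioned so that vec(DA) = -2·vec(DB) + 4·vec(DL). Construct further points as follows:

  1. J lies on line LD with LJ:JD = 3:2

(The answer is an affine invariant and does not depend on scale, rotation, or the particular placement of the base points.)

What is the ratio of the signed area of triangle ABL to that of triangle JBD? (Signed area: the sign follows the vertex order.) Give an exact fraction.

Set D = (0, 0), B = (1, 0), L = (0, 1), A = (-2, 4); any affine frame gives the same invariant.
1. J lies on line LD with LJ:JD = 3:2 ⇒ J = (0, 2/5)
2·[ABL] = -1, 2·[JBD] = -2/5
[ABL]:[JBD] = -1:-2/5 = 5/2

[ABL]:[JBD] = 5/2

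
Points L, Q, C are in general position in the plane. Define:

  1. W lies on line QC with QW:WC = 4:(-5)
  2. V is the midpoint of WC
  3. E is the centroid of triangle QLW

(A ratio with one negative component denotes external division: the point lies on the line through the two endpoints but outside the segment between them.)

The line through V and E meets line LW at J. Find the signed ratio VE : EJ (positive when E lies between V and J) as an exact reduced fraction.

VE:EJ = 7/8

Assign L = (0, 0), Q = (1, 0), C = (0, 1) — the answer is frame-independent, so this choice is without loss of generality.
1. W lies on line QC with QW:WC = 4:(-5) ⇒ W = (5, -4)
2. V is the midpoint of WC ⇒ V = (5/2, -3/2)
3. E is the centroid of triangle QLW ⇒ E = (2, -4/3)
line VE meets LW at J = (10/7, -8/7)
E = V + t·(J−V) with t = 7/15, so VE:EJ = 7/15:8/15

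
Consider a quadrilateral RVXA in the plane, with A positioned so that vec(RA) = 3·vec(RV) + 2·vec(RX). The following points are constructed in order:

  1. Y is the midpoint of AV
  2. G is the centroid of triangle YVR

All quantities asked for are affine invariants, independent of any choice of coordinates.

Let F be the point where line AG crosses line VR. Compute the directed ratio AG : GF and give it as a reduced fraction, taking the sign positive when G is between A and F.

AG:GF = 5

Assign R = (0, 0), V = (1, 0), X = (0, 1), A = (3, 2) — the answer is frame-independent, so this choice is without loss of generality.
1. Y is the midpoint of AV ⇒ Y = (2, 1)
2. G is the centroid of triangle YVR ⇒ G = (1, 1/3)
line AG meets VR at F = (3/5, 0)
G = A + t·(F−A) with t = 5/6, so AG:GF = 5/6:1/6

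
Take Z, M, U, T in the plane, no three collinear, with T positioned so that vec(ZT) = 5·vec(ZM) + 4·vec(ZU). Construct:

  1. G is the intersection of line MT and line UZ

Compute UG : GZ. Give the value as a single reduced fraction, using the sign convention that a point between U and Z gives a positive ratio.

Work in coordinates with Z = (0, 0), M = (1, 0), U = (0, 1), T = (5, 4).
1. G is the intersection of line MT and line UZ ⇒ G = (0, -1)
G = U + t·(Z−U) with t = 2, so UG:GZ = t:(1−t) = 2:-1

UG:GZ = -2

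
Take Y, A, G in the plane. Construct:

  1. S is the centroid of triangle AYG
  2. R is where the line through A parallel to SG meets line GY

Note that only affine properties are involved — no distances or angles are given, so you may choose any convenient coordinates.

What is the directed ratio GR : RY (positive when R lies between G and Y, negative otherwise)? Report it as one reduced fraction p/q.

Choose coordinates Y = (0, 0), A = (1, 0), G = (0, 1).
1. S is the centroid of triangle AYG ⇒ S = (1/3, 1/3)
2. R is where the line through A parallel to SG meets line GY ⇒ R = (0, 2)
R = G + t·(Y−G) with t = -1, so GR:RY = t:(1−t) = -1:2

GR:RY = -1/2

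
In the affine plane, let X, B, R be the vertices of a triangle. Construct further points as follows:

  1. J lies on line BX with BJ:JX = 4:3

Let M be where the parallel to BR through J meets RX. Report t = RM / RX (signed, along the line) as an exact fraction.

t = 4/7

Assign X = (0, 0), B = (1, 0), R = (0, 1) — the answer is frame-independent, so this choice is without loss of generality.
1. J lies on line BX with BJ:JX = 4:3 ⇒ J = (3/7, 0)
through J parallel to BR: direction (-1, 1); meets RX at M = (0, 3/7)
M = R + t·(X−R) with t = 4/7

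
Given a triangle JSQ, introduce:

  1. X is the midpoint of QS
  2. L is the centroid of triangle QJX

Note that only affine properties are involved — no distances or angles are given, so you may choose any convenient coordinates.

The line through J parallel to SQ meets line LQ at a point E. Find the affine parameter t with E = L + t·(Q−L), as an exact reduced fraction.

t = -2

Choose coordinates J = (0, 0), S = (1, 0), Q = (0, 1).
1. X is the midpoint of QS ⇒ X = (1/2, 1/2)
2. L is the centroid of triangle QJX ⇒ L = (1/6, 1/2)
through J parallel to SQ: direction (-1, 1); meets LQ at E = (1/2, -1/2)
E = L + t·(Q−L) with t = -2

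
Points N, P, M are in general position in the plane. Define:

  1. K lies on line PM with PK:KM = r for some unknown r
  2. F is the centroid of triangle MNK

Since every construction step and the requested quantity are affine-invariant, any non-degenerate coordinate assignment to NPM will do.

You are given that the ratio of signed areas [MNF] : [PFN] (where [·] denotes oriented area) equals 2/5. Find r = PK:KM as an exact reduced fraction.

Work in coordinates with N = (0, 0), P = (1, 0), M = (0, 1).
1. With PK:KM = r, write λ = r/(r+1) so K = P + λ·(M−P); K is affine-linear in λ
2. F is the centroid of triangle MNK ⇒ F is an affine combination of earlier points and hence also affine-linear in λ
Every point depending on K is an affine combination of K and λ-independent points, so each such coordinate is linear in λ; the λ² term in each signed area is a multiple of (M−P)×(M−P) = 0, so 2·[MNF] and 2·[PFN] are each linear in λ. Evaluating at λ=0 and λ=1:
  2·[MNF] = -1/3·λ + 1/3,   2·[PFN] = 1/3·λ + 1/3
So [MNF]:[PFN] = (-1/3·λ + 1/3) / (1/3·λ + 1/3). Setting this equal to 2/5:
  -1/3·λ + 1/3 = 2/5·(1/3·λ + 1/3)  ⇒  λ = 3/7
Then r = λ/(1−λ) = (3/7)/(4/7) = 3/4. Check: with r = 3/4, K = (4/7, 3/7) and [MNF]:[PFN] = 2/5 as required.

r = 3/4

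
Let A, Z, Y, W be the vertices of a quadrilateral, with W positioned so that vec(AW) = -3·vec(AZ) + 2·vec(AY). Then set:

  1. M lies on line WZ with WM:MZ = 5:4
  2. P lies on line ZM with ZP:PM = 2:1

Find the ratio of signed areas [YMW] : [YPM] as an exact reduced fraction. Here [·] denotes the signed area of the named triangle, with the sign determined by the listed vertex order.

[YMW]:[YPM] = 15/4

Work in coordinates with A = (0, 0), Z = (1, 0), Y = (0, 1), W = (-3, 2).
1. M lies on line WZ with WM:MZ = 5:4 ⇒ M = (-7/9, 8/9)
2. P lies on line ZM with ZP:PM = 2:1 ⇒ P = (-5/27, 16/27)
2·[YMW] = -10/9, 2·[YPM] = -8/27
[YMW]:[YPM] = -10/9:-8/27 = 15/4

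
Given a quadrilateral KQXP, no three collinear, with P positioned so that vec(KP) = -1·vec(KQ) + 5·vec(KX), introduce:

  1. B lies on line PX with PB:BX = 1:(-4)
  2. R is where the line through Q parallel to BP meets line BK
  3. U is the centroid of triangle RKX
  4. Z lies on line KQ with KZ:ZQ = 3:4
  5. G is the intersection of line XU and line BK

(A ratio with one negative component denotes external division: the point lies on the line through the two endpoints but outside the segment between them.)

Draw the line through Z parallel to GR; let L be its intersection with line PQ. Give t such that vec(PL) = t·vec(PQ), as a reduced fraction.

Work in coordinates with K = (0, 0), Q = (1, 0), X = (0, 1), P = (-1, 5).
1. B lies on line PX with PB:BX = 1:(-4) ⇒ B = (-4/3, 19/3)
2. R is where the line through Q parallel to BP meets line BK ⇒ R = (-16/3, 76/3)
3. U is the centroid of triangle RKX ⇒ U = (-16/9, 79/9)
4. Z lies on line KQ with KZ:ZQ = 3:4 ⇒ Z = (3/7, 0)
5. G is the intersection of line XU and line BK ⇒ G = (-8/3, 38/3)
through Z parallel to GR: direction (-8/3, 38/3); meets PQ at L = (-13/63, 190/63)
L = P + t·(Q−P) with t = 25/63

t = 25/63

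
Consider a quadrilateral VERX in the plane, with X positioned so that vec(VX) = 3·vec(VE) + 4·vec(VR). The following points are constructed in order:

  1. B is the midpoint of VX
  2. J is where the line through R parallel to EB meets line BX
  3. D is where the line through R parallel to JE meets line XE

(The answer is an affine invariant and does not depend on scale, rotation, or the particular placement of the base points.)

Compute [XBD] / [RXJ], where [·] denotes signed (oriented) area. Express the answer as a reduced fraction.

Choose coordinates V = (0, 0), E = (1, 0), R = (0, 1), X = (3, 4).
1. B is the midpoint of VX ⇒ B = (3/2, 2)
2. J is where the line through R parallel to EB meets line BX ⇒ J = (-3/8, -1/2)
3. D is where the line through R parallel to JE meets line XE ⇒ D = (11/6, 5/3)
2·[XBD] = 7/6, 2·[RXJ] = -27/8
[XBD]:[RXJ] = 7/6:-27/8 = -28/81

[XBD]:[RXJ] = -28/81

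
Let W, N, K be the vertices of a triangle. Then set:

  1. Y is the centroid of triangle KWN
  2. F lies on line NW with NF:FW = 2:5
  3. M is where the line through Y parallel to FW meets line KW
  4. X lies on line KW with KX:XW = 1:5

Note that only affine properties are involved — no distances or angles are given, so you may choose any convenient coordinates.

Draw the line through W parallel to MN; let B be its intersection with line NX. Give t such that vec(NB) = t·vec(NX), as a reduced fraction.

t = -2/3

Work in coordinates with W = (0, 0), N = (1, 0), K = (0, 1).
1. Y is the centroid of triangle KWN ⇒ Y = (1/3, 1/3)
2. F lies on line NW with NF:FW = 2:5 ⇒ F = (5/7, 0)
3. M is where the line through Y parallel to FW meets line KW ⇒ M = (0, 1/3)
4. X lies on line KW with KX:XW = 1:5 ⇒ X = (0, 5/6)
through W parallel to MN: direction (1, -1/3); meets NX at B = (5/3, -5/9)
B = N + t·(X−N) with t = -2/3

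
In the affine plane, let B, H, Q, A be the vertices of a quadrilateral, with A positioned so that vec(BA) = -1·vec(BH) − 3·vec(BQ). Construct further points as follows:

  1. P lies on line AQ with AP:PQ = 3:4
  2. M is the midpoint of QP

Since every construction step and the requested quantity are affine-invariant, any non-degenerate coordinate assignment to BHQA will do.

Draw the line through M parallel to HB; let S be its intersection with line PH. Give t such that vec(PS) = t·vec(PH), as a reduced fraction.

Set B = (0, 0), H = (1, 0), Q = (0, 1), A = (-1, -3); any affine frame gives the same invariant.
1. P lies on line AQ with AP:PQ = 3:4 ⇒ P = (-4/7, -9/7)
2. M is the midpoint of QP ⇒ M = (-2/7, -1/7)
through M parallel to HB: direction (-1, 0); meets PH at S = (52/63, -1/7)
S = P + t·(H−P) with t = 8/9

t = 8/9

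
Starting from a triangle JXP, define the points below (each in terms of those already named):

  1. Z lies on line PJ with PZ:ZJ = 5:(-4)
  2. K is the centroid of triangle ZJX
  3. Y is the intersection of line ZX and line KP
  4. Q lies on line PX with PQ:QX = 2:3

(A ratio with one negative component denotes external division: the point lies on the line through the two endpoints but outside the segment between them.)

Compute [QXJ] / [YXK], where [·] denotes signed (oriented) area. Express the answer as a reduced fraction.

[QXJ]:[YXK] = -33/40

Set J = (0, 0), X = (1, 0), P = (0, 1); any affine frame gives the same invariant.
1. Z lies on line PJ with PZ:ZJ = 5:(-4) ⇒ Z = (0, -4)
2. K is the centroid of triangle ZJX ⇒ K = (1/3, -4/3)
3. Y is the intersection of line ZX and line KP ⇒ Y = (5/11, -24/11)
4. Q lies on line PX with PQ:QX = 2:3 ⇒ Q = (2/5, 3/5)
2·[QXJ] = -3/5, 2·[YXK] = 8/11
[QXJ]:[YXK] = -3/5:8/11 = -33/40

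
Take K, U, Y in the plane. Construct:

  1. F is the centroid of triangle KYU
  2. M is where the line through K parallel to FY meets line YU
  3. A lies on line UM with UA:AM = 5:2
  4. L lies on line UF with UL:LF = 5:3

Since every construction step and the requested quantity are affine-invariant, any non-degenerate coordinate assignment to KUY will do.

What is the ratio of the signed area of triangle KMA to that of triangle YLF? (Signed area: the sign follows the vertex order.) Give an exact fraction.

[KMA]:[YLF] = 32/7

Assign K = (0, 0), U = (1, 0), Y = (0, 1) — the answer is frame-independent, so this choice is without loss of generality.
1. F is the centroid of triangle KYU ⇒ F = (1/3, 1/3)
2. M is where the line through K parallel to FY meets line YU ⇒ M = (-1, 2)
3. A lies on line UM with UA:AM = 5:2 ⇒ A = (-3/7, 10/7)
4. L lies on line UF with UL:LF = 5:3 ⇒ L = (7/12, 5/24)
2·[KMA] = -4/7, 2·[YLF] = -1/8
[KMA]:[YLF] = -4/7:-1/8 = 32/7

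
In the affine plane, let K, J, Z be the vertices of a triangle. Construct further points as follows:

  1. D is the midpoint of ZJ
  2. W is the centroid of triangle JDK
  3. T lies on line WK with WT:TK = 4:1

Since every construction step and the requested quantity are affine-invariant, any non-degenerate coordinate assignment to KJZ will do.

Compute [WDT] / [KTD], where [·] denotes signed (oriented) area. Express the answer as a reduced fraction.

Choose coordinates K = (0, 0), J = (1, 0), Z = (0, 1).
1. D is the midpoint of ZJ ⇒ D = (1/2, 1/2)
2. W is the centroid of triangle JDK ⇒ W = (1/2, 1/6)
3. T lies on line WK with WT:TK = 4:1 ⇒ T = (1/10, 1/30)
2·[WDT] = 2/15, 2·[KTD] = 1/30
[WDT]:[KTD] = 2/15:1/30 = 4

[WDT]:[KTD] = 4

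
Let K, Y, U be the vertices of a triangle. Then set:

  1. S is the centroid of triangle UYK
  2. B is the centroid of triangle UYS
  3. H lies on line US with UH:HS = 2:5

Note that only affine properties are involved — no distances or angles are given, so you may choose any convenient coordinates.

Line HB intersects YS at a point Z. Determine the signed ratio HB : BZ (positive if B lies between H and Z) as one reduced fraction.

Set K = (0, 0), Y = (1, 0), U = (0, 1); any affine frame gives the same invariant.
1. S is the centroid of triangle UYK ⇒ S = (1/3, 1/3)
2. B is the centroid of triangle UYS ⇒ B = (4/9, 4/9)
3. H lies on line US with UH:HS = 2:5 ⇒ H = (2/21, 17/21)
line HB meets YS at Z = (3/4, 1/8)
B = H + t·(Z−H) with t = 8/15, so HB:BZ = 8/15:7/15

HB:BZ = 8/7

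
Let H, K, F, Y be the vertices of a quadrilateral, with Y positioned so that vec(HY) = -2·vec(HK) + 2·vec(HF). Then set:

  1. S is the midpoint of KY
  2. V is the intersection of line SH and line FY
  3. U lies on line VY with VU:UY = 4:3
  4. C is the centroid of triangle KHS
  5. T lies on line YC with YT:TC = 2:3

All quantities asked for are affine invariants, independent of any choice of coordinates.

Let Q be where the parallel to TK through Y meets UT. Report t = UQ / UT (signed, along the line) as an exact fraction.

t = 4/11

Work in coordinates with H = (0, 0), K = (1, 0), F = (0, 1), Y = (-2, 2).
1. S is the midpoint of KY ⇒ S = (-1/2, 1)
2. V is the intersection of line SH and line FY ⇒ V = (-2/3, 4/3)
3. U lies on line VY with VU:UY = 4:3 ⇒ U = (-10/7, 12/7)
4. C is the centroid of triangle KHS ⇒ C = (1/6, 1/3)
5. T lies on line YC with YT:TC = 2:3 ⇒ T = (-17/15, 4/3)
through Y parallel to TK: direction (32/15, -4/3); meets UT at Q = (-218/165, 52/33)
Q = U + t·(T−U) with t = 4/11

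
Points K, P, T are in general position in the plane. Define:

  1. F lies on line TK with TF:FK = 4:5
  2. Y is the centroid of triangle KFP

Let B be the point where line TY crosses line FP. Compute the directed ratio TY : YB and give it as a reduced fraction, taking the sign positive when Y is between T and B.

Work in coordinates with K = (0, 0), P = (1, 0), T = (0, 1).
1. F lies on line TK with TF:FK = 4:5 ⇒ F = (0, 5/9)
2. Y is the centroid of triangle KFP ⇒ Y = (1/3, 5/27)
line TY meets FP at B = (4/17, 65/153)
Y = T + t·(B−T) with t = 17/12, so TY:YB = 17/12:-5/12

TY:YB = -17/5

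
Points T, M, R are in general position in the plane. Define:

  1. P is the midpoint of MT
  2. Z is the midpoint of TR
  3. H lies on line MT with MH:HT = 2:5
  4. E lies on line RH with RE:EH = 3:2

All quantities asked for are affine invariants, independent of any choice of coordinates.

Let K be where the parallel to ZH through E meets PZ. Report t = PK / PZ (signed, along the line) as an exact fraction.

t = 7/3

Work in coordinates with T = (0, 0), M = (1, 0), R = (0, 1).
1. P is the midpoint of MT ⇒ P = (1/2, 0)
2. Z is the midpoint of TR ⇒ Z = (0, 1/2)
3. H lies on line MT with MH:HT = 2:5 ⇒ H = (5/7, 0)
4. E lies on line RH with RE:EH = 3:2 ⇒ E = (3/7, 2/5)
through E parallel to ZH: direction (5/7, -1/2); meets PZ at K = (-2/3, 7/6)
K = P + t·(Z−P) with t = 7/3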